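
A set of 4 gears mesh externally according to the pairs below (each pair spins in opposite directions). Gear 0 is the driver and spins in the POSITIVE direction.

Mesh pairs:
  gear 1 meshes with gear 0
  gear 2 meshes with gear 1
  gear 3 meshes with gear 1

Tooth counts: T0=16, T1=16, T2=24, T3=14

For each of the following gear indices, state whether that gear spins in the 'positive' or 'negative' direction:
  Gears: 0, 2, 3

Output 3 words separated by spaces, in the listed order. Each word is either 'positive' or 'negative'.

Gear 0 (driver): positive (depth 0)
  gear 1: meshes with gear 0 -> depth 1 -> negative (opposite of gear 0)
  gear 2: meshes with gear 1 -> depth 2 -> positive (opposite of gear 1)
  gear 3: meshes with gear 1 -> depth 2 -> positive (opposite of gear 1)
Queried indices 0, 2, 3 -> positive, positive, positive

Answer: positive positive positive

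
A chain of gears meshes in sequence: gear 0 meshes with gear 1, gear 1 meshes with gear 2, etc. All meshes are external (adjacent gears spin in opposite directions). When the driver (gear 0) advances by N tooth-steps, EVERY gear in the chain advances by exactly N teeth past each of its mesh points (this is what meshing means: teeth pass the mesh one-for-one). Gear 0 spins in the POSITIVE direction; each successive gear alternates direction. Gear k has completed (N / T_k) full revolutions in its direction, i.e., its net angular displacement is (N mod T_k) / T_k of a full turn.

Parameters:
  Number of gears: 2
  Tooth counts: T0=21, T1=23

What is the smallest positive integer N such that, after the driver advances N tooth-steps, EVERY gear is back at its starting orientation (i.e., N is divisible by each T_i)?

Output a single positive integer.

Answer: 483

Derivation:
Gear k returns to start when N is a multiple of T_k.
All gears at start simultaneously when N is a common multiple of [21, 23]; the smallest such N is lcm(21, 23).
Start: lcm = T0 = 21
Fold in T1=23: gcd(21, 23) = 1; lcm(21, 23) = 21 * 23 / 1 = 483 / 1 = 483
Full cycle length = 483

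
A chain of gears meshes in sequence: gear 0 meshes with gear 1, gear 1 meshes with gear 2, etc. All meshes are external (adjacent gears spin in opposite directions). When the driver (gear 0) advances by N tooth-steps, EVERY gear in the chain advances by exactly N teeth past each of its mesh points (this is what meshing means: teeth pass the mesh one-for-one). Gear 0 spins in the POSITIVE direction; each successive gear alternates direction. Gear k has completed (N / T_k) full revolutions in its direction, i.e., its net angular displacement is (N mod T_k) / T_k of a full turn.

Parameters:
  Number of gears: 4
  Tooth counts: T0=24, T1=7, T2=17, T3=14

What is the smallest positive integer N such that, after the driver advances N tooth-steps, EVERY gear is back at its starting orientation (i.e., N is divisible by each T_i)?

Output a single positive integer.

Answer: 2856

Derivation:
Gear k returns to start when N is a multiple of T_k.
All gears at start simultaneously when N is a common multiple of [24, 7, 17, 14]; the smallest such N is lcm(24, 7, 17, 14).
Start: lcm = T0 = 24
Fold in T1=7: gcd(24, 7) = 1; lcm(24, 7) = 24 * 7 / 1 = 168 / 1 = 168
Fold in T2=17: gcd(168, 17) = 1; lcm(168, 17) = 168 * 17 / 1 = 2856 / 1 = 2856
Fold in T3=14: gcd(2856, 14) = 14; lcm(2856, 14) = 2856 * 14 / 14 = 39984 / 14 = 2856
Full cycle length = 2856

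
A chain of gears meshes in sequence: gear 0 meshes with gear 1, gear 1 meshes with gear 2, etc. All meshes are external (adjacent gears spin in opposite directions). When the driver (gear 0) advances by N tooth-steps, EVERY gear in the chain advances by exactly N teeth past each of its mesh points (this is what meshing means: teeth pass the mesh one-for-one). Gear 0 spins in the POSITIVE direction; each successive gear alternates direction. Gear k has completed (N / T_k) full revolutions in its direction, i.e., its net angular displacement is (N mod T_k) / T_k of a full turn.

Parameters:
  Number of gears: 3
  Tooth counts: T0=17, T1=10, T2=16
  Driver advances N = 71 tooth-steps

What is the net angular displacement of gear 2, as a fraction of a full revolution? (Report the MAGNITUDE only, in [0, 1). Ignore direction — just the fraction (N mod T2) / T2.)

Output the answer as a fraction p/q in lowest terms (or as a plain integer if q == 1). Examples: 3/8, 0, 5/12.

Chain of 3 gears, tooth counts: [17, 10, 16]
  gear 0: T0=17, direction=positive, advance = 71 mod 17 = 3 teeth = 3/17 turn
  gear 1: T1=10, direction=negative, advance = 71 mod 10 = 1 teeth = 1/10 turn
  gear 2: T2=16, direction=positive, advance = 71 mod 16 = 7 teeth = 7/16 turn
Gear 2: 71 mod 16 = 7
Fraction = 7 / 16 = 7/16 (gcd(7,16)=1) = 7/16

Answer: 7/16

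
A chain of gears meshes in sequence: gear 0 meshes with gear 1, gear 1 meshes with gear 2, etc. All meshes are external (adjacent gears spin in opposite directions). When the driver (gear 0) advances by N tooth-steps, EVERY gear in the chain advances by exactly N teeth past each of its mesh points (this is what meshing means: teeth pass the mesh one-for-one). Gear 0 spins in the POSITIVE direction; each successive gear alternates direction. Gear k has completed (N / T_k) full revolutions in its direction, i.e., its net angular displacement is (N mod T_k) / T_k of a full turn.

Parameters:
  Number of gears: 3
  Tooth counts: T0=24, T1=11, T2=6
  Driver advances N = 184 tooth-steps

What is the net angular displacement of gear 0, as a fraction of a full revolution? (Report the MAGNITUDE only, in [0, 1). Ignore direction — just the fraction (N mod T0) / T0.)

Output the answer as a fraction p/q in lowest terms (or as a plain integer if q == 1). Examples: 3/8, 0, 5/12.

Chain of 3 gears, tooth counts: [24, 11, 6]
  gear 0: T0=24, direction=positive, advance = 184 mod 24 = 16 teeth = 16/24 turn
  gear 1: T1=11, direction=negative, advance = 184 mod 11 = 8 teeth = 8/11 turn
  gear 2: T2=6, direction=positive, advance = 184 mod 6 = 4 teeth = 4/6 turn
Gear 0: 184 mod 24 = 16
Fraction = 16 / 24 = 2/3 (gcd(16,24)=8) = 2/3

Answer: 2/3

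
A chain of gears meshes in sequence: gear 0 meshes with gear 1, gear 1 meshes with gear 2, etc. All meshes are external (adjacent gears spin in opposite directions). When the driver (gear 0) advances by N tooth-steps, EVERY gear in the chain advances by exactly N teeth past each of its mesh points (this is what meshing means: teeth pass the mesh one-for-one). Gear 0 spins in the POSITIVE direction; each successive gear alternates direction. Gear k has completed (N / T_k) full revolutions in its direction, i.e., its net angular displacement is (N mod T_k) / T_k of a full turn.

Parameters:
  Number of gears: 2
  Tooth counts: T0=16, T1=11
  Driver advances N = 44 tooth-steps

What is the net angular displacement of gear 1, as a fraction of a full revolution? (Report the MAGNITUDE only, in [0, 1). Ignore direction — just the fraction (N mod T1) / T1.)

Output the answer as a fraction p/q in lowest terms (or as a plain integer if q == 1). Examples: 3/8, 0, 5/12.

Chain of 2 gears, tooth counts: [16, 11]
  gear 0: T0=16, direction=positive, advance = 44 mod 16 = 12 teeth = 12/16 turn
  gear 1: T1=11, direction=negative, advance = 44 mod 11 = 0 teeth = 0/11 turn
Gear 1: 44 mod 11 = 0
Fraction = 0 / 11 = 0/1 (gcd(0,11)=11) = 0

Answer: 0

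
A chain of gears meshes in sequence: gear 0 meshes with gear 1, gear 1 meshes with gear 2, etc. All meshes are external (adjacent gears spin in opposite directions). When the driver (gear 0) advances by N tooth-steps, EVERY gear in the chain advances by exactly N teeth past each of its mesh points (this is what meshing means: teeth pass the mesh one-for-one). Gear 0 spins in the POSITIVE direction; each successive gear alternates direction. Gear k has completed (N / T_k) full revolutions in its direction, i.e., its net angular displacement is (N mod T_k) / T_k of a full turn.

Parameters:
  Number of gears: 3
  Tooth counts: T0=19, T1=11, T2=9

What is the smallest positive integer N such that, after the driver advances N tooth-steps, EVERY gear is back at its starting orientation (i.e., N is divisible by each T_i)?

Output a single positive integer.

Answer: 1881

Derivation:
Gear k returns to start when N is a multiple of T_k.
All gears at start simultaneously when N is a common multiple of [19, 11, 9]; the smallest such N is lcm(19, 11, 9).
Start: lcm = T0 = 19
Fold in T1=11: gcd(19, 11) = 1; lcm(19, 11) = 19 * 11 / 1 = 209 / 1 = 209
Fold in T2=9: gcd(209, 9) = 1; lcm(209, 9) = 209 * 9 / 1 = 1881 / 1 = 1881
Full cycle length = 1881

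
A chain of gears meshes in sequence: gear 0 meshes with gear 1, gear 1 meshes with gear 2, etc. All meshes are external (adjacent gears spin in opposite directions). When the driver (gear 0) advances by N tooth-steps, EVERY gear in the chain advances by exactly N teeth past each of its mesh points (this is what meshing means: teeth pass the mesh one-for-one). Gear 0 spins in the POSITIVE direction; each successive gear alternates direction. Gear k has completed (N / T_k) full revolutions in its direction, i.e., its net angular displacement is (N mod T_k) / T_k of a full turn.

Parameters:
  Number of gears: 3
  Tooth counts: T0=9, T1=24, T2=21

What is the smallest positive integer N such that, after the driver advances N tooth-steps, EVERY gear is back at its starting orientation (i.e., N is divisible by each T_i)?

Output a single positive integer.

Gear k returns to start when N is a multiple of T_k.
All gears at start simultaneously when N is a common multiple of [9, 24, 21]; the smallest such N is lcm(9, 24, 21).
Start: lcm = T0 = 9
Fold in T1=24: gcd(9, 24) = 3; lcm(9, 24) = 9 * 24 / 3 = 216 / 3 = 72
Fold in T2=21: gcd(72, 21) = 3; lcm(72, 21) = 72 * 21 / 3 = 1512 / 3 = 504
Full cycle length = 504

Answer: 504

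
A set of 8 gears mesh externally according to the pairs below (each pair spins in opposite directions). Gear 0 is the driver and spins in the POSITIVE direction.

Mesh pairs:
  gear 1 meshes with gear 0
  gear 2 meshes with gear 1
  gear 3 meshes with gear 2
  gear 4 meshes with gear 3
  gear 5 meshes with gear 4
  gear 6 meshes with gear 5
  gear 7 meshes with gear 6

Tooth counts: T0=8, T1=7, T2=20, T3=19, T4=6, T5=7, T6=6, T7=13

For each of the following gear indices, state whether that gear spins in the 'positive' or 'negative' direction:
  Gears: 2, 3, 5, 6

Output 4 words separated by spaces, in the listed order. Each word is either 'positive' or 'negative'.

Answer: positive negative negative positive

Derivation:
Gear 0 (driver): positive (depth 0)
  gear 1: meshes with gear 0 -> depth 1 -> negative (opposite of gear 0)
  gear 2: meshes with gear 1 -> depth 2 -> positive (opposite of gear 1)
  gear 3: meshes with gear 2 -> depth 3 -> negative (opposite of gear 2)
  gear 4: meshes with gear 3 -> depth 4 -> positive (opposite of gear 3)
  gear 5: meshes with gear 4 -> depth 5 -> negative (opposite of gear 4)
  gear 6: meshes with gear 5 -> depth 6 -> positive (opposite of gear 5)
  gear 7: meshes with gear 6 -> depth 7 -> negative (opposite of gear 6)
Queried indices 2, 3, 5, 6 -> positive, negative, negative, positive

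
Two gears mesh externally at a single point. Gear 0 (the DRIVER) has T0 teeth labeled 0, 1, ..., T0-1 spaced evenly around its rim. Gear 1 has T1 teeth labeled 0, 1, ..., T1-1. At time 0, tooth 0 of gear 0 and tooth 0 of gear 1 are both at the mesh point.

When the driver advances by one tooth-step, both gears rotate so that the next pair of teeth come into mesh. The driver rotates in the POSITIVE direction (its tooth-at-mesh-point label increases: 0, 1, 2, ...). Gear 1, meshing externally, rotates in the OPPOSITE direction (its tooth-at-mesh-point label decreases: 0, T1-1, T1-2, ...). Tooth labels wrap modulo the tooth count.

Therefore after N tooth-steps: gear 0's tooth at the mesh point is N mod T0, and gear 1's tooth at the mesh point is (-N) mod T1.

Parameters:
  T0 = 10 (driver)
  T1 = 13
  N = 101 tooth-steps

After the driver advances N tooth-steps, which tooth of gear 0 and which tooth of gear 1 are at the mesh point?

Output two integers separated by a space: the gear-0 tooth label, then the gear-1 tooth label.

Gear 0 (driver, T0=10): tooth at mesh = N mod T0
  101 = 10 * 10 + 1, so 101 mod 10 = 1
  gear 0 tooth = 1
Gear 1 (driven, T1=13): tooth at mesh = (-N) mod T1
  101 = 7 * 13 + 10, so 101 mod 13 = 10
  (-101) mod 13 = (-10) mod 13 = 13 - 10 = 3
Mesh after 101 steps: gear-0 tooth 1 meets gear-1 tooth 3

Answer: 1 3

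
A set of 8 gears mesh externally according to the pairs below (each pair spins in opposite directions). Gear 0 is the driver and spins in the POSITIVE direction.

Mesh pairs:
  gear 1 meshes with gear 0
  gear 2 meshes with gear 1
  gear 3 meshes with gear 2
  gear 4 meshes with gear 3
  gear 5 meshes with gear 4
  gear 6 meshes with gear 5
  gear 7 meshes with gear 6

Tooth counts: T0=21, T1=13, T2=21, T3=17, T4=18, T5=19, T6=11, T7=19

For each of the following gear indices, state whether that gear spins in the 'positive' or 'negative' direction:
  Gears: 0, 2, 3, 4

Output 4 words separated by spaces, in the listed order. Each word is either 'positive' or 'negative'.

Gear 0 (driver): positive (depth 0)
  gear 1: meshes with gear 0 -> depth 1 -> negative (opposite of gear 0)
  gear 2: meshes with gear 1 -> depth 2 -> positive (opposite of gear 1)
  gear 3: meshes with gear 2 -> depth 3 -> negative (opposite of gear 2)
  gear 4: meshes with gear 3 -> depth 4 -> positive (opposite of gear 3)
  gear 5: meshes with gear 4 -> depth 5 -> negative (opposite of gear 4)
  gear 6: meshes with gear 5 -> depth 6 -> positive (opposite of gear 5)
  gear 7: meshes with gear 6 -> depth 7 -> negative (opposite of gear 6)
Queried indices 0, 2, 3, 4 -> positive, positive, negative, positive

Answer: positive positive negative positive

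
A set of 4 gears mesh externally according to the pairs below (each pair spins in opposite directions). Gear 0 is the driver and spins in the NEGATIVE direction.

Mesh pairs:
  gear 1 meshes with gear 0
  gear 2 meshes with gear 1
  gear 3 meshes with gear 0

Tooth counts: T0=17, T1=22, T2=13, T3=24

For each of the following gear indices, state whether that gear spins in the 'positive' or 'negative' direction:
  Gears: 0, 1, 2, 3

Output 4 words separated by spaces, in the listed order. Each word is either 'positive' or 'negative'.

Answer: negative positive negative positive

Derivation:
Gear 0 (driver): negative (depth 0)
  gear 1: meshes with gear 0 -> depth 1 -> positive (opposite of gear 0)
  gear 2: meshes with gear 1 -> depth 2 -> negative (opposite of gear 1)
  gear 3: meshes with gear 0 -> depth 1 -> positive (opposite of gear 0)
Queried indices 0, 1, 2, 3 -> negative, positive, negative, positive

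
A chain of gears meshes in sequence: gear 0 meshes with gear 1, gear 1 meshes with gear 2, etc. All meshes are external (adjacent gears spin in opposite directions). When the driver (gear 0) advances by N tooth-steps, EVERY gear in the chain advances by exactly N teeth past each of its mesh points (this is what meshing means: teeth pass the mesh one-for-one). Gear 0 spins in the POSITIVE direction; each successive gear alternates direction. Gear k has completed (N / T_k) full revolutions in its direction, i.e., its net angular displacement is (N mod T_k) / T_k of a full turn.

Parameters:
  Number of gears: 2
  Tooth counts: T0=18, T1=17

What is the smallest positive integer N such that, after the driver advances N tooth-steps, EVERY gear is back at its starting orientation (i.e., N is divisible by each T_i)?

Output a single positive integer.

Gear k returns to start when N is a multiple of T_k.
All gears at start simultaneously when N is a common multiple of [18, 17]; the smallest such N is lcm(18, 17).
Start: lcm = T0 = 18
Fold in T1=17: gcd(18, 17) = 1; lcm(18, 17) = 18 * 17 / 1 = 306 / 1 = 306
Full cycle length = 306

Answer: 306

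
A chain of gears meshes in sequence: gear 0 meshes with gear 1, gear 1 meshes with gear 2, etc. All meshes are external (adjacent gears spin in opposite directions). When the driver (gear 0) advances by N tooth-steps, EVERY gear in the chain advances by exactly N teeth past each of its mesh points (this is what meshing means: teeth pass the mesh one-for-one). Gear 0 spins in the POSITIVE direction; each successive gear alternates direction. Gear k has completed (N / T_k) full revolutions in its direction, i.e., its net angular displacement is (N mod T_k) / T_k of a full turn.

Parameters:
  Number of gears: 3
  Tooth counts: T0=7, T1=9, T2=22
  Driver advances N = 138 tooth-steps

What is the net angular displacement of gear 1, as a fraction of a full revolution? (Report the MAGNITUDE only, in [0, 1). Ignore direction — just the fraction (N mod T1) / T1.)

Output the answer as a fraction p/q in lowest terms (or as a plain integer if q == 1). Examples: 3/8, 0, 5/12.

Answer: 1/3

Derivation:
Chain of 3 gears, tooth counts: [7, 9, 22]
  gear 0: T0=7, direction=positive, advance = 138 mod 7 = 5 teeth = 5/7 turn
  gear 1: T1=9, direction=negative, advance = 138 mod 9 = 3 teeth = 3/9 turn
  gear 2: T2=22, direction=positive, advance = 138 mod 22 = 6 teeth = 6/22 turn
Gear 1: 138 mod 9 = 3
Fraction = 3 / 9 = 1/3 (gcd(3,9)=3) = 1/3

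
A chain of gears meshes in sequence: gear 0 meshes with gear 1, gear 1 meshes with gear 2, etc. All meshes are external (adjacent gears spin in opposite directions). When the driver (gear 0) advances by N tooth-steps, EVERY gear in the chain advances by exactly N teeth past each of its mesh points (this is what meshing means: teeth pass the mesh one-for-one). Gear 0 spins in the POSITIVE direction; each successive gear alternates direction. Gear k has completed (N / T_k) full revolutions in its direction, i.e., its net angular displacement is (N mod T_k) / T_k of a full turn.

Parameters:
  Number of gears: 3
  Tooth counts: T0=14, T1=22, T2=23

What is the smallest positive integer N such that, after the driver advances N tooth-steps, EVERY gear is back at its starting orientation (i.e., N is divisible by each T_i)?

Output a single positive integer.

Gear k returns to start when N is a multiple of T_k.
All gears at start simultaneously when N is a common multiple of [14, 22, 23]; the smallest such N is lcm(14, 22, 23).
Start: lcm = T0 = 14
Fold in T1=22: gcd(14, 22) = 2; lcm(14, 22) = 14 * 22 / 2 = 308 / 2 = 154
Fold in T2=23: gcd(154, 23) = 1; lcm(154, 23) = 154 * 23 / 1 = 3542 / 1 = 3542
Full cycle length = 3542

Answer: 3542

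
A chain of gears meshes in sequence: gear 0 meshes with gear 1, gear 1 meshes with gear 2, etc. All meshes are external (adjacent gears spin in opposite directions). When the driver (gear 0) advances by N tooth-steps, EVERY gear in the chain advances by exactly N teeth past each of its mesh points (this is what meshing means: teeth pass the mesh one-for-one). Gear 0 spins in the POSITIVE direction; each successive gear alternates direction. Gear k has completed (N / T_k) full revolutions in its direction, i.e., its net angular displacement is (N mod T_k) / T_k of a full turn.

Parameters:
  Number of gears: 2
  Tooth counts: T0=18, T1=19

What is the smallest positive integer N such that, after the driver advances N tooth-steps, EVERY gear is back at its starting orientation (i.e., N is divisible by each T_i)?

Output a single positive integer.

Gear k returns to start when N is a multiple of T_k.
All gears at start simultaneously when N is a common multiple of [18, 19]; the smallest such N is lcm(18, 19).
Start: lcm = T0 = 18
Fold in T1=19: gcd(18, 19) = 1; lcm(18, 19) = 18 * 19 / 1 = 342 / 1 = 342
Full cycle length = 342

Answer: 342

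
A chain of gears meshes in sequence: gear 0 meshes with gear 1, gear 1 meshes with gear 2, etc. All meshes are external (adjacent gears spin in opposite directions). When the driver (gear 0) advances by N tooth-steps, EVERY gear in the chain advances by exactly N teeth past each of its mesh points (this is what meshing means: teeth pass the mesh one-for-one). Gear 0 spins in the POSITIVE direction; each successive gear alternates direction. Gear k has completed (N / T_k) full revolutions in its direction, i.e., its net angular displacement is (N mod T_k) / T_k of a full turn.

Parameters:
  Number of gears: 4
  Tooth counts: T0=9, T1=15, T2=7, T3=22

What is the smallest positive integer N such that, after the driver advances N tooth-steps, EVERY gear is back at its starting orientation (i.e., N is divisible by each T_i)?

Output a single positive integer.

Answer: 6930

Derivation:
Gear k returns to start when N is a multiple of T_k.
All gears at start simultaneously when N is a common multiple of [9, 15, 7, 22]; the smallest such N is lcm(9, 15, 7, 22).
Start: lcm = T0 = 9
Fold in T1=15: gcd(9, 15) = 3; lcm(9, 15) = 9 * 15 / 3 = 135 / 3 = 45
Fold in T2=7: gcd(45, 7) = 1; lcm(45, 7) = 45 * 7 / 1 = 315 / 1 = 315
Fold in T3=22: gcd(315, 22) = 1; lcm(315, 22) = 315 * 22 / 1 = 6930 / 1 = 6930
Full cycle length = 6930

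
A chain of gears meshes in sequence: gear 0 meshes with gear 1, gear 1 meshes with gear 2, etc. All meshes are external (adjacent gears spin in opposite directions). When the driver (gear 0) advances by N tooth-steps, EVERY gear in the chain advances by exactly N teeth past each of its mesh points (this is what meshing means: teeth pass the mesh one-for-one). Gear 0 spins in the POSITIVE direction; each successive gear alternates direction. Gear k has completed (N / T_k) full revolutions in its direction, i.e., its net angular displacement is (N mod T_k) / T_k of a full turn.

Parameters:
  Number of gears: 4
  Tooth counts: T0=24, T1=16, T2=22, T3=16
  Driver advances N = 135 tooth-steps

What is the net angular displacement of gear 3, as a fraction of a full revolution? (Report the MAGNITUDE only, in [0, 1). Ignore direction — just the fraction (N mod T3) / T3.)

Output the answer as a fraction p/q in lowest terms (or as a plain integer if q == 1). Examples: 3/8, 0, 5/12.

Answer: 7/16

Derivation:
Chain of 4 gears, tooth counts: [24, 16, 22, 16]
  gear 0: T0=24, direction=positive, advance = 135 mod 24 = 15 teeth = 15/24 turn
  gear 1: T1=16, direction=negative, advance = 135 mod 16 = 7 teeth = 7/16 turn
  gear 2: T2=22, direction=positive, advance = 135 mod 22 = 3 teeth = 3/22 turn
  gear 3: T3=16, direction=negative, advance = 135 mod 16 = 7 teeth = 7/16 turn
Gear 3: 135 mod 16 = 7
Fraction = 7 / 16 = 7/16 (gcd(7,16)=1) = 7/16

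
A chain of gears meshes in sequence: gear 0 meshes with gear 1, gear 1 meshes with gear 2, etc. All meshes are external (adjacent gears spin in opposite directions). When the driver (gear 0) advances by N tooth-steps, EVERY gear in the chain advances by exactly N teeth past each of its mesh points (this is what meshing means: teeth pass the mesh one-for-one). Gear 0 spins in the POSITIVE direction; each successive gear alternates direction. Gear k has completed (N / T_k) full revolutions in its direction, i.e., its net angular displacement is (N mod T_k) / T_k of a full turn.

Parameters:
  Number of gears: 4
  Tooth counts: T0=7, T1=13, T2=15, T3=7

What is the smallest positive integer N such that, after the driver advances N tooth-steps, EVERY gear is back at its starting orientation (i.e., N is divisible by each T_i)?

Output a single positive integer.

Gear k returns to start when N is a multiple of T_k.
All gears at start simultaneously when N is a common multiple of [7, 13, 15, 7]; the smallest such N is lcm(7, 13, 15, 7).
Start: lcm = T0 = 7
Fold in T1=13: gcd(7, 13) = 1; lcm(7, 13) = 7 * 13 / 1 = 91 / 1 = 91
Fold in T2=15: gcd(91, 15) = 1; lcm(91, 15) = 91 * 15 / 1 = 1365 / 1 = 1365
Fold in T3=7: gcd(1365, 7) = 7; lcm(1365, 7) = 1365 * 7 / 7 = 9555 / 7 = 1365
Full cycle length = 1365

Answer: 1365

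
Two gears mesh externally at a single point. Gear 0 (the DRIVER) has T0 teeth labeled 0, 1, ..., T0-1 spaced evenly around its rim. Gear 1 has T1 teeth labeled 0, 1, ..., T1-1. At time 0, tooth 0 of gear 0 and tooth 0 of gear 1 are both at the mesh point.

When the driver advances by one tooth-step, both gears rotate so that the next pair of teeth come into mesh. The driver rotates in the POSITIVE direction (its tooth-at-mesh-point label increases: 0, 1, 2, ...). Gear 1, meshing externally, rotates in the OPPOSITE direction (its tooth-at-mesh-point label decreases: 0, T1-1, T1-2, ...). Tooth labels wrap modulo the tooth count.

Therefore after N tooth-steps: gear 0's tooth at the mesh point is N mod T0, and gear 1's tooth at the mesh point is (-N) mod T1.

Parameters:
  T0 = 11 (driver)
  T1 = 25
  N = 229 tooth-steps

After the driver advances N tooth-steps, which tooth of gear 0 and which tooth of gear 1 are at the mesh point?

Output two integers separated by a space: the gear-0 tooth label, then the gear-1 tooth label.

Answer: 9 21

Derivation:
Gear 0 (driver, T0=11): tooth at mesh = N mod T0
  229 = 20 * 11 + 9, so 229 mod 11 = 9
  gear 0 tooth = 9
Gear 1 (driven, T1=25): tooth at mesh = (-N) mod T1
  229 = 9 * 25 + 4, so 229 mod 25 = 4
  (-229) mod 25 = (-4) mod 25 = 25 - 4 = 21
Mesh after 229 steps: gear-0 tooth 9 meets gear-1 tooth 21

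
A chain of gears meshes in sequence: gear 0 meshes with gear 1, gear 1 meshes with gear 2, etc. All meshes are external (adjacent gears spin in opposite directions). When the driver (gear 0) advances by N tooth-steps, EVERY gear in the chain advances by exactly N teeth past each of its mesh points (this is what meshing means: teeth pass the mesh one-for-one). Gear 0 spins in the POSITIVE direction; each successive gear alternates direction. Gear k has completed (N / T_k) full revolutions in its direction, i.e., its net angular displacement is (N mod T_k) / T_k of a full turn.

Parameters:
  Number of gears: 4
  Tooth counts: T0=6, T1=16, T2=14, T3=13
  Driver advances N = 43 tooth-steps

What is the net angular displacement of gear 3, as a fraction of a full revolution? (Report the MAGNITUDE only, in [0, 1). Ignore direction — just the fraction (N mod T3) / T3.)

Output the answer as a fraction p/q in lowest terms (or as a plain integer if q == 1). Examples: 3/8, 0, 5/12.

Answer: 4/13

Derivation:
Chain of 4 gears, tooth counts: [6, 16, 14, 13]
  gear 0: T0=6, direction=positive, advance = 43 mod 6 = 1 teeth = 1/6 turn
  gear 1: T1=16, direction=negative, advance = 43 mod 16 = 11 teeth = 11/16 turn
  gear 2: T2=14, direction=positive, advance = 43 mod 14 = 1 teeth = 1/14 turn
  gear 3: T3=13, direction=negative, advance = 43 mod 13 = 4 teeth = 4/13 turn
Gear 3: 43 mod 13 = 4
Fraction = 4 / 13 = 4/13 (gcd(4,13)=1) = 4/13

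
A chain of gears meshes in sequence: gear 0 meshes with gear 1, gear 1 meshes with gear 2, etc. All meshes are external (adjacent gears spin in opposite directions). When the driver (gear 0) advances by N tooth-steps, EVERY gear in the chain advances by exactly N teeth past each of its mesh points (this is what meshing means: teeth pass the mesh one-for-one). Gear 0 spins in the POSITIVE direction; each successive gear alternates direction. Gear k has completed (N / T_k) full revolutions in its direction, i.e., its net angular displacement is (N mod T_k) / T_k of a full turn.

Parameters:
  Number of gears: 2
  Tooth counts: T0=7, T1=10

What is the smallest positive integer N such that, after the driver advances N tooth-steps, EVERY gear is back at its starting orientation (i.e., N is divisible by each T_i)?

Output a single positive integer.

Gear k returns to start when N is a multiple of T_k.
All gears at start simultaneously when N is a common multiple of [7, 10]; the smallest such N is lcm(7, 10).
Start: lcm = T0 = 7
Fold in T1=10: gcd(7, 10) = 1; lcm(7, 10) = 7 * 10 / 1 = 70 / 1 = 70
Full cycle length = 70

Answer: 70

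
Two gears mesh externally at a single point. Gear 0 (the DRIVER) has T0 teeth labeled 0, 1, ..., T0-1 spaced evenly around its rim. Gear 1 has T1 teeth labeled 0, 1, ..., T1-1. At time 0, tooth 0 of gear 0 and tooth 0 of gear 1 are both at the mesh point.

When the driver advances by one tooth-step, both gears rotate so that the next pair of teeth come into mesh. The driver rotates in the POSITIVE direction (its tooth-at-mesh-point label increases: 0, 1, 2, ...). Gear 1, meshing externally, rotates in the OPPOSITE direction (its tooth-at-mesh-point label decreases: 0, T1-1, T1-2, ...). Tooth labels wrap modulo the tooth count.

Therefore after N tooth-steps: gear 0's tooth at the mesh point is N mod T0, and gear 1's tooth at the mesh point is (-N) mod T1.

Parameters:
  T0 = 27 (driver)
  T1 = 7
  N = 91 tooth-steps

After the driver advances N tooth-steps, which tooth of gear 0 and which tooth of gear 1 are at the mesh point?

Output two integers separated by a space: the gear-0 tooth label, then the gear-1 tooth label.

Gear 0 (driver, T0=27): tooth at mesh = N mod T0
  91 = 3 * 27 + 10, so 91 mod 27 = 10
  gear 0 tooth = 10
Gear 1 (driven, T1=7): tooth at mesh = (-N) mod T1
  91 = 13 * 7 + 0, so 91 mod 7 = 0
  (-91) mod 7 = 0
Mesh after 91 steps: gear-0 tooth 10 meets gear-1 tooth 0

Answer: 10 0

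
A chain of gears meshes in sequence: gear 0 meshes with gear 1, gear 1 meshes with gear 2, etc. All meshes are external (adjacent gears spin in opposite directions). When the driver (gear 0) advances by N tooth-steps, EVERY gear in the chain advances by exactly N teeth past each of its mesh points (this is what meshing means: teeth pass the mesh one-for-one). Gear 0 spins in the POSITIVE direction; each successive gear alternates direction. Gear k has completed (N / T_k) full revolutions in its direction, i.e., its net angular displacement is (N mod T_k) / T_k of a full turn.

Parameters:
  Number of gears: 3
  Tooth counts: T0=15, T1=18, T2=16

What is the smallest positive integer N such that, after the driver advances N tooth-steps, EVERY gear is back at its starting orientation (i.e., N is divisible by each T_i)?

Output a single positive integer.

Gear k returns to start when N is a multiple of T_k.
All gears at start simultaneously when N is a common multiple of [15, 18, 16]; the smallest such N is lcm(15, 18, 16).
Start: lcm = T0 = 15
Fold in T1=18: gcd(15, 18) = 3; lcm(15, 18) = 15 * 18 / 3 = 270 / 3 = 90
Fold in T2=16: gcd(90, 16) = 2; lcm(90, 16) = 90 * 16 / 2 = 1440 / 2 = 720
Full cycle length = 720

Answer: 720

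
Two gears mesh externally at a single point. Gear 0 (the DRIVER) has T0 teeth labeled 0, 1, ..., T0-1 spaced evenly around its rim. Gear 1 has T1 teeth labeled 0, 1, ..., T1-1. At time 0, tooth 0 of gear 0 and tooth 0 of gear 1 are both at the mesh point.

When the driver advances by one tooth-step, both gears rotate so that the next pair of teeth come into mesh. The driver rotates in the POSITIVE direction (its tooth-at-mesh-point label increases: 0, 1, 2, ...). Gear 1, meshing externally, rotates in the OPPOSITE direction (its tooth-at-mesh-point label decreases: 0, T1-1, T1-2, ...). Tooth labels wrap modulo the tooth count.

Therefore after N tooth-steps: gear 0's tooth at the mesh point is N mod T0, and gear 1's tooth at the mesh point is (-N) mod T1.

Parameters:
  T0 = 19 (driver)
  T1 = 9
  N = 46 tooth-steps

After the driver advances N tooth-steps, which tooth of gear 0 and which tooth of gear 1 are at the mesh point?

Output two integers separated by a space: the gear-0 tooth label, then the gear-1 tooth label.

Gear 0 (driver, T0=19): tooth at mesh = N mod T0
  46 = 2 * 19 + 8, so 46 mod 19 = 8
  gear 0 tooth = 8
Gear 1 (driven, T1=9): tooth at mesh = (-N) mod T1
  46 = 5 * 9 + 1, so 46 mod 9 = 1
  (-46) mod 9 = (-1) mod 9 = 9 - 1 = 8
Mesh after 46 steps: gear-0 tooth 8 meets gear-1 tooth 8

Answer: 8 8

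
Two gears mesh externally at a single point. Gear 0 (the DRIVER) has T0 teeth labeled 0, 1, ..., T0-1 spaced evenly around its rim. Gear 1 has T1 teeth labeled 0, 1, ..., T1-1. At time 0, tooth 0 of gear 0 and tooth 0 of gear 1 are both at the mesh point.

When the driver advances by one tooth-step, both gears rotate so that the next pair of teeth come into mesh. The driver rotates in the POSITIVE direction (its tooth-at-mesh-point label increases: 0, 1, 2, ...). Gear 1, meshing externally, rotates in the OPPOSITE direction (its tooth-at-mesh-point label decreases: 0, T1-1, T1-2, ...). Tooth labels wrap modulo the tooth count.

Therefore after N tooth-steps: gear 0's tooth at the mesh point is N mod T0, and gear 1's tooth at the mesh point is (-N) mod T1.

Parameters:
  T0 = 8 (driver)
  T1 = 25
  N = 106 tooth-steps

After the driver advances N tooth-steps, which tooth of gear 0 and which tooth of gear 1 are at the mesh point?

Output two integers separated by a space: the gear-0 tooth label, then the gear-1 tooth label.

Gear 0 (driver, T0=8): tooth at mesh = N mod T0
  106 = 13 * 8 + 2, so 106 mod 8 = 2
  gear 0 tooth = 2
Gear 1 (driven, T1=25): tooth at mesh = (-N) mod T1
  106 = 4 * 25 + 6, so 106 mod 25 = 6
  (-106) mod 25 = (-6) mod 25 = 25 - 6 = 19
Mesh after 106 steps: gear-0 tooth 2 meets gear-1 tooth 19

Answer: 2 19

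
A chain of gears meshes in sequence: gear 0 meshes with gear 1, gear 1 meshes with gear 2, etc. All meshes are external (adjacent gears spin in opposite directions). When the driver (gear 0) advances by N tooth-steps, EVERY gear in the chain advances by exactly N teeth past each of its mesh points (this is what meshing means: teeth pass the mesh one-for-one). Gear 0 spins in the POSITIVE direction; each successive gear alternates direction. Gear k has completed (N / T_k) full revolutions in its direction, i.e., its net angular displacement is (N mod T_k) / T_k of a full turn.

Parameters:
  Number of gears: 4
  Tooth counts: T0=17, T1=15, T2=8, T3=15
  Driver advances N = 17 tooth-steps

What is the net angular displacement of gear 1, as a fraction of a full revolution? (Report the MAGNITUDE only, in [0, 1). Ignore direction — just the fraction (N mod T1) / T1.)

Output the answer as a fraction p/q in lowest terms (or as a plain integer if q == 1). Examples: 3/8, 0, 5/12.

Answer: 2/15

Derivation:
Chain of 4 gears, tooth counts: [17, 15, 8, 15]
  gear 0: T0=17, direction=positive, advance = 17 mod 17 = 0 teeth = 0/17 turn
  gear 1: T1=15, direction=negative, advance = 17 mod 15 = 2 teeth = 2/15 turn
  gear 2: T2=8, direction=positive, advance = 17 mod 8 = 1 teeth = 1/8 turn
  gear 3: T3=15, direction=negative, advance = 17 mod 15 = 2 teeth = 2/15 turn
Gear 1: 17 mod 15 = 2
Fraction = 2 / 15 = 2/15 (gcd(2,15)=1) = 2/15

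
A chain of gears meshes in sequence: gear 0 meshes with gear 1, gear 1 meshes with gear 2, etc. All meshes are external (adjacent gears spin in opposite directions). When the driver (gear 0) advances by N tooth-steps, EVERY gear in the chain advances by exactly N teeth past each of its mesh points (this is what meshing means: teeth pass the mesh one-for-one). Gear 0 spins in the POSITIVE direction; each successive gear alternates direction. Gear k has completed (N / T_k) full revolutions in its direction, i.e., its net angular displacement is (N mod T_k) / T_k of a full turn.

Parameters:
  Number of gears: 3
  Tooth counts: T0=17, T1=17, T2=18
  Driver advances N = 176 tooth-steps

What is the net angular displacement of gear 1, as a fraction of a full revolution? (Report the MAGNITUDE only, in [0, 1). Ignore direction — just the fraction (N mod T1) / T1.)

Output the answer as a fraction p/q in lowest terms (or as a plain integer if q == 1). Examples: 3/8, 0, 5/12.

Chain of 3 gears, tooth counts: [17, 17, 18]
  gear 0: T0=17, direction=positive, advance = 176 mod 17 = 6 teeth = 6/17 turn
  gear 1: T1=17, direction=negative, advance = 176 mod 17 = 6 teeth = 6/17 turn
  gear 2: T2=18, direction=positive, advance = 176 mod 18 = 14 teeth = 14/18 turn
Gear 1: 176 mod 17 = 6
Fraction = 6 / 17 = 6/17 (gcd(6,17)=1) = 6/17

Answer: 6/17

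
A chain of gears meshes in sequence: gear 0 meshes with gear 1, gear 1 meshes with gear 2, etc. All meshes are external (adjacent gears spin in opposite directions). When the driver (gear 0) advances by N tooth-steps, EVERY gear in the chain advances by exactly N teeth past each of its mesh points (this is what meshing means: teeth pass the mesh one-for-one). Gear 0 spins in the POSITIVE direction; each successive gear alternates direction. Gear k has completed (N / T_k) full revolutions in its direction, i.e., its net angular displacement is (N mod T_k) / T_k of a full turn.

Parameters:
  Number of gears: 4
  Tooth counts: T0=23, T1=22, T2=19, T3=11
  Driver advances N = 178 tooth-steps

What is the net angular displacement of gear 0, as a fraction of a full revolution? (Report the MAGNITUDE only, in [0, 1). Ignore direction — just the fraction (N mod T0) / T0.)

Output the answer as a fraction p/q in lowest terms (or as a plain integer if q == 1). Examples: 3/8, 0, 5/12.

Chain of 4 gears, tooth counts: [23, 22, 19, 11]
  gear 0: T0=23, direction=positive, advance = 178 mod 23 = 17 teeth = 17/23 turn
  gear 1: T1=22, direction=negative, advance = 178 mod 22 = 2 teeth = 2/22 turn
  gear 2: T2=19, direction=positive, advance = 178 mod 19 = 7 teeth = 7/19 turn
  gear 3: T3=11, direction=negative, advance = 178 mod 11 = 2 teeth = 2/11 turn
Gear 0: 178 mod 23 = 17
Fraction = 17 / 23 = 17/23 (gcd(17,23)=1) = 17/23

Answer: 17/23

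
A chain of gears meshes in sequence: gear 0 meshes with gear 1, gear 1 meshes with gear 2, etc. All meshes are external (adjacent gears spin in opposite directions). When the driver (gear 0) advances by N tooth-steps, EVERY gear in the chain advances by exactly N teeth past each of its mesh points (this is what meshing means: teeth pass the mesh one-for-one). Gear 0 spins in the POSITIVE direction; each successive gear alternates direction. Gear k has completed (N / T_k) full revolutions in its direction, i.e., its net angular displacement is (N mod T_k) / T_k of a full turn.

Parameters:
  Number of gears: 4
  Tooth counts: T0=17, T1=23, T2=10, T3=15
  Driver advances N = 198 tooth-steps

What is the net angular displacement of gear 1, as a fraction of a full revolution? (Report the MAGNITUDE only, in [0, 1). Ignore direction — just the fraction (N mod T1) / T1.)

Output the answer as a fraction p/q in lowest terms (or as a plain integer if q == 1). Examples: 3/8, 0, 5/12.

Chain of 4 gears, tooth counts: [17, 23, 10, 15]
  gear 0: T0=17, direction=positive, advance = 198 mod 17 = 11 teeth = 11/17 turn
  gear 1: T1=23, direction=negative, advance = 198 mod 23 = 14 teeth = 14/23 turn
  gear 2: T2=10, direction=positive, advance = 198 mod 10 = 8 teeth = 8/10 turn
  gear 3: T3=15, direction=negative, advance = 198 mod 15 = 3 teeth = 3/15 turn
Gear 1: 198 mod 23 = 14
Fraction = 14 / 23 = 14/23 (gcd(14,23)=1) = 14/23

Answer: 14/23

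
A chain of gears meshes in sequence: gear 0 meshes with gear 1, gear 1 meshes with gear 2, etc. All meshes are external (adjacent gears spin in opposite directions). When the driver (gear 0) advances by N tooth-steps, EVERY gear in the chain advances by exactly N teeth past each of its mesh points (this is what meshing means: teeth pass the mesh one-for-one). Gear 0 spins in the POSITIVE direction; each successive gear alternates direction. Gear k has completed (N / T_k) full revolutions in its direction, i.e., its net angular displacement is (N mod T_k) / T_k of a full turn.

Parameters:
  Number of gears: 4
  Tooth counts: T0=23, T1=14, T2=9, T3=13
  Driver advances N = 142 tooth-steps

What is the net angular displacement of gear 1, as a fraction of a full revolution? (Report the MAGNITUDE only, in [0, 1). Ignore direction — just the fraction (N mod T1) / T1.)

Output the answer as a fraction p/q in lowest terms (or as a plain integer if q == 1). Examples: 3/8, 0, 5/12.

Chain of 4 gears, tooth counts: [23, 14, 9, 13]
  gear 0: T0=23, direction=positive, advance = 142 mod 23 = 4 teeth = 4/23 turn
  gear 1: T1=14, direction=negative, advance = 142 mod 14 = 2 teeth = 2/14 turn
  gear 2: T2=9, direction=positive, advance = 142 mod 9 = 7 teeth = 7/9 turn
  gear 3: T3=13, direction=negative, advance = 142 mod 13 = 12 teeth = 12/13 turn
Gear 1: 142 mod 14 = 2
Fraction = 2 / 14 = 1/7 (gcd(2,14)=2) = 1/7

Answer: 1/7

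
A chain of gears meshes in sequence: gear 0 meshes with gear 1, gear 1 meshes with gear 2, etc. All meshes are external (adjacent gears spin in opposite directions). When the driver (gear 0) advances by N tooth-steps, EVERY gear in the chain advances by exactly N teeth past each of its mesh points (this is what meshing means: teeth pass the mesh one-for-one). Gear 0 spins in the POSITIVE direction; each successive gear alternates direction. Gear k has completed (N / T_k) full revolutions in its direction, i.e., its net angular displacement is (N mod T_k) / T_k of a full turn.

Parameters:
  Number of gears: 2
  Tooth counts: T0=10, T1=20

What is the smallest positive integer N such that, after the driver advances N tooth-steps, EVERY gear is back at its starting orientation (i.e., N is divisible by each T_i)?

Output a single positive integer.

Answer: 20

Derivation:
Gear k returns to start when N is a multiple of T_k.
All gears at start simultaneously when N is a common multiple of [10, 20]; the smallest such N is lcm(10, 20).
Start: lcm = T0 = 10
Fold in T1=20: gcd(10, 20) = 10; lcm(10, 20) = 10 * 20 / 10 = 200 / 10 = 20
Full cycle length = 20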